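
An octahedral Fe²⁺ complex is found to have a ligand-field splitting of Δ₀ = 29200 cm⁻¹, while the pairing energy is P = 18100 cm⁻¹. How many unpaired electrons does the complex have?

Fe is in group 8, so Fe²⁺ is d⁶ (8 − 2 = 6).
Since Δ₀ = 29200 cm⁻¹ > P = 18100 cm⁻¹, the complex adopts the low-spin configuration.
Filling d⁶ accordingly: t₂g⁶ eg⁰.
Unpaired electrons: 0.

0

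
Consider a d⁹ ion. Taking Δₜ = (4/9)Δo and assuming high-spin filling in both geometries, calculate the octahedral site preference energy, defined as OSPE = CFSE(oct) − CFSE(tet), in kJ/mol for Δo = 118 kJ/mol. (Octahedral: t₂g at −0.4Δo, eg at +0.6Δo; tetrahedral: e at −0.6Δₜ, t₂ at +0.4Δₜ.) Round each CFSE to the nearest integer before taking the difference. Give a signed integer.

Octahedral high-spin t₂g⁶ eg³: CFSE = -0.6 × 118 = -71 kJ/mol.
In a tetrahedral site the filling is e⁴ t₂⁵: CFSE(tet) = -0.4Δₜ = -0.4 × (4/9)(118) = -21 kJ/mol.
Subtracting, OSPE = -71 − (-21) = -50 kJ/mol.

-50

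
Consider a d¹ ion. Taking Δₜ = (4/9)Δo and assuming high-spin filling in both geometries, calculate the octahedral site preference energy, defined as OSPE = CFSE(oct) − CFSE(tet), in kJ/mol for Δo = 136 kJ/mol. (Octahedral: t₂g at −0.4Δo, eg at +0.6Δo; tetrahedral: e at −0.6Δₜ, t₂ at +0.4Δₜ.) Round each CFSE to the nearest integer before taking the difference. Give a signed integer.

-18

In an octahedral site d¹ (HS) is t₂g¹ eg⁰, giving CFSE(oct) = -0.4Δo = -54 kJ/mol.
Tetrahedral e¹ t₂⁰ gives -0.6Δₜ = -0.6 × (4/9) × 136 = -36 kJ/mol.
OSPE = CFSE(oct) − CFSE(tet) = -54 − (-36) = -18 kJ/mol.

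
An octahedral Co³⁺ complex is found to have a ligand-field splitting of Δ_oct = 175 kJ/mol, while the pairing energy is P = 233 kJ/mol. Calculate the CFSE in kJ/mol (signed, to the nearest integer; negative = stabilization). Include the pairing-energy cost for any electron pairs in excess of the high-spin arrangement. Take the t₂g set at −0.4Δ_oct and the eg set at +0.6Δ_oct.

Co is in group 9, so Co³⁺ is d⁶ (9 − 3 = 6).
Here Δ_oct < P (175 < 233), so the high-spin state is favoured.
Configuration: t₂g⁴ eg².
Orbital CFSE = -0.4Δ_oct = -0.4 × 175 = -70 kJ/mol.
High-spin has no excess pairs, so no pairing correction applies.

-70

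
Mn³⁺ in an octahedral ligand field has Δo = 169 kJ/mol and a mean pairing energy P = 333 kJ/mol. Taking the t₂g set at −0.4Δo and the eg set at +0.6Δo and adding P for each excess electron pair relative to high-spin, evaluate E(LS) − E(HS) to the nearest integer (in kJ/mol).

164

Group 7 minus oxidation state +3 gives a d⁴ configuration for Mn³⁺.
High-spin d⁴ fills as t₂g³ eg¹ with CFSE 3(−0.4) + 1(+0.6) = -0.6Δo = -101 kJ/mol.
Low-spin t₂g⁴ eg⁰ gives -1.6Δo = -270 kJ/mol, but forming 1 extra pair costs 1P = 333 kJ/mol, so E(LS) = -270 + 333 = 63 kJ/mol.
The difference is 63 − (-101) = 164 kJ/mol, so high-spin lies lower.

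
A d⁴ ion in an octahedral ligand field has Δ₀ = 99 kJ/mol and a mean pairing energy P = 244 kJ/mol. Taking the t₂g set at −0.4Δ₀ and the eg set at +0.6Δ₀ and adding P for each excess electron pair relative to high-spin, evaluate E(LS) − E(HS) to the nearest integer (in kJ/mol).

145

High-spin d⁴ fills as t₂g³ eg¹ with CFSE 3(−0.4) + 1(+0.6) = -0.6Δ₀ = -59 kJ/mol.
For low-spin the configuration is t₂g⁴ eg⁰: orbital energy -1.6 × 99 = -158 kJ/mol, and 1 additional pair relative to high-spin adds 244 kJ/mol, giving 86 kJ/mol.
E(LS) − E(HS) = 86 − (-59) = 145 kJ/mol.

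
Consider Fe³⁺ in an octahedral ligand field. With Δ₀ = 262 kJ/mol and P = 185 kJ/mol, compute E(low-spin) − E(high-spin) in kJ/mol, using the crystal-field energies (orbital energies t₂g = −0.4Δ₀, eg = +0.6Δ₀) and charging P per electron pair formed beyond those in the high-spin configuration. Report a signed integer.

-154

Fe is in group 8, so Fe³⁺ is d⁵ (8 − 3 = 5).
High-spin: t₂g³ eg², CFSE = 0.0Δ₀ = 0 kJ/mol.
Low-spin: t₂g⁵ eg⁰, orbital CFSE = -2.0Δ₀ = -524 kJ/mol; plus 2 excess pairs × P = +370 kJ/mol; total -154 kJ/mol.
E(LS) − E(HS) = -154 − (0) = -154 kJ/mol.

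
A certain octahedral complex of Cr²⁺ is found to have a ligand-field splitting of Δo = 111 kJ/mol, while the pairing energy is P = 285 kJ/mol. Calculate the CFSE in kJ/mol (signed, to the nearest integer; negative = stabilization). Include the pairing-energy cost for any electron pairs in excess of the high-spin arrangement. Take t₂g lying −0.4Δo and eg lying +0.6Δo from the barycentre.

Group 6 minus oxidation state +2 gives a d⁴ configuration for Cr²⁺.
Here Δo < P (111 < 285), so the high-spin state is favoured.
Configuration: t₂g³ eg¹.
Orbital CFSE = -0.6Δo = -0.6 × 111 = -67 kJ/mol.
High-spin has no excess pairs, so no pairing correction applies.

-67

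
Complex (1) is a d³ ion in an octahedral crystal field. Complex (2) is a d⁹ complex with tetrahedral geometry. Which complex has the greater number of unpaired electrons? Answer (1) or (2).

(1)

(1): For octahedral d³ the high- and low-spin configurations coincide; t₂g³ eg⁰ → 3 unpaired.
(2): Tetrahedral fields are weak (Δₜ ≈ 4/9 Δₒ), so electrons fill high-spin; e^4 t2^5 → 1 unpaired.
So (1) has more unpaired electrons.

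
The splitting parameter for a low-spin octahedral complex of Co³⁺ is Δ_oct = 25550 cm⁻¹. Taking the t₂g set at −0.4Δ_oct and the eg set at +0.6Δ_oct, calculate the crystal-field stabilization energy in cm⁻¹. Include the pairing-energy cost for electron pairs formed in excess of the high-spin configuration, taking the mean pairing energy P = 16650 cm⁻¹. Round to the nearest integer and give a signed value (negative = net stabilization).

-28020

Group 9 minus oxidation state +3 gives a d⁶ configuration for Co³⁺.
The d⁶ electrons fill as t₂g⁶ eg⁰.
Orbital CFSE = 6(-0.4) + 0(0.6) = -2.4Δ_oct = -2.4 × 25550 = -61320 cm⁻¹.
High-spin d⁶ would be t₂g⁴ eg² with 1 pair; low-spin has 3, so 2 excess pairs cost +2P = +33300 cm⁻¹.
Overall CFSE = -61320 + 33300 = -28020 cm⁻¹.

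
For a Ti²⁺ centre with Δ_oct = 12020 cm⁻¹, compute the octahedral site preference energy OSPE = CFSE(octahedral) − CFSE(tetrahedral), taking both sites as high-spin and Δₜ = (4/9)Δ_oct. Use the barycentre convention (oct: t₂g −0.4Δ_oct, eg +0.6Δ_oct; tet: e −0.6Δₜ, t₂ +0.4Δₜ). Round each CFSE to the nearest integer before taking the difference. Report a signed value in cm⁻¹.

Ti sits in group 4; removing 2 electrons leaves Ti²⁺ with 4 − 2 = 2 d electrons.
In an octahedral site d² (HS) is t₂g² eg⁰, giving CFSE(oct) = -0.8Δ_oct = -9616 cm⁻¹.
Tetrahedral: e² t₂⁰, CFSE = 2(−0.6) + 0(+0.4) = -1.2Δₜ = -1.2 × (4/9) × 12020 = -6411 cm⁻¹.
OSPE = CFSE(oct) − CFSE(tet) = -9616 − (-6411) = -3205 cm⁻¹.

-3205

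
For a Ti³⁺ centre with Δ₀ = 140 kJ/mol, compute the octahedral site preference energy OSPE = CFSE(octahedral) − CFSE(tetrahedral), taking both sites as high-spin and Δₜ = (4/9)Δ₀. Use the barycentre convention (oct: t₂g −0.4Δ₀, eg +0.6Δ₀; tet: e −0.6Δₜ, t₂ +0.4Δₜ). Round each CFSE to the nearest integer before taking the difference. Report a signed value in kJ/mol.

Group 4 minus oxidation state +3 gives a d¹ configuration for Ti³⁺.
Octahedral high-spin t₂g¹ eg⁰: CFSE = -0.4 × 140 = -56 kJ/mol.
Tetrahedral e¹ t₂⁰ gives -0.6Δₜ = -0.6 × (4/9) × 140 = -37 kJ/mol.
OSPE = CFSE(oct) − CFSE(tet) = -56 − (-37) = -19 kJ/mol.

-19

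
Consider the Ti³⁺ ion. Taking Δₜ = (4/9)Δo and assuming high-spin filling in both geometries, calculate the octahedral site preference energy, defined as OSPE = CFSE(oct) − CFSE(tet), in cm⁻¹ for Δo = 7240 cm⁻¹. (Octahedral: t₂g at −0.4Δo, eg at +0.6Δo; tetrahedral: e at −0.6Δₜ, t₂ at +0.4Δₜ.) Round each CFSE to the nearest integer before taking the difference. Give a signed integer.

-965

Ti is in group 4, so Ti³⁺ is d¹ (4 − 3 = 1).
In an octahedral site d¹ (HS) is t2g^1 e_g^0, giving CFSE(oct) = -0.4Δo = -2896 cm⁻¹.
In a tetrahedral site the filling is e^1 t2^0: CFSE(tet) = -0.6Δₜ = -0.6 × (4/9)(7240) = -1931 cm⁻¹.
OSPE = CFSE(oct) − CFSE(tet) = -2896 − (-1931) = -965 cm⁻¹.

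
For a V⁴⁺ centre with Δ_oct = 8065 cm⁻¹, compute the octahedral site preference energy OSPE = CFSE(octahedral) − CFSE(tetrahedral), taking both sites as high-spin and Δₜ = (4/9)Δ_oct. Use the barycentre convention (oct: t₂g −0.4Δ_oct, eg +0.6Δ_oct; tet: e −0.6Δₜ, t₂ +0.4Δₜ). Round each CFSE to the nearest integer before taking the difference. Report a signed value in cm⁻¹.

V⁴⁺: group 5, so d-count = 5 − 4 = 1.
In an octahedral site d¹ (HS) is t₂g¹ eg⁰, giving CFSE(oct) = -0.4Δ_oct = -3226 cm⁻¹.
Tetrahedral e¹ t₂⁰ gives -0.6Δₜ = -0.6 × (4/9) × 8065 = -2151 cm⁻¹.
Subtracting, OSPE = -3226 − (-2151) = -1075 cm⁻¹.

-1075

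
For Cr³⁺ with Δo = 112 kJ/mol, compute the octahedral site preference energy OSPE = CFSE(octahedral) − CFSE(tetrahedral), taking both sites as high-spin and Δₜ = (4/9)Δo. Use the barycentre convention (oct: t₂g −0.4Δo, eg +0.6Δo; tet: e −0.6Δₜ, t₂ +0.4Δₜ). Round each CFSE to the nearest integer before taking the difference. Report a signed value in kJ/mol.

-94

Group 6 minus oxidation state +3 gives a d³ configuration for Cr³⁺.
Octahedral (high-spin): t₂g³ eg⁰, CFSE = 3(−0.4) + 0(+0.6) = -1.2Δo = -1.2 × 112 = -134 kJ/mol.
In a tetrahedral site the filling is e² t₂¹: CFSE(tet) = -0.8Δₜ = -0.8 × (4/9)(112) = -40 kJ/mol.
Subtracting, OSPE = -134 − (-40) = -94 kJ/mol.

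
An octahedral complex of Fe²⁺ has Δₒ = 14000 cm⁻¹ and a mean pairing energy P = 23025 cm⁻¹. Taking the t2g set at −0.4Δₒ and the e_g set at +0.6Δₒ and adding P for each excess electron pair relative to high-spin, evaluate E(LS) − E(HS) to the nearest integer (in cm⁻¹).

18050

Fe sits in group 8; removing 2 electrons leaves Fe²⁺ with 8 − 2 = 6 d electrons.
In the high-spin limit (t2g^4 e_g^2) the orbital term is -0.4Δₒ = -5600 cm⁻¹, with no excess pairing.
Low-spin: t2g^6 e_g^0, orbital CFSE = -2.4Δₒ = -33600 cm⁻¹; plus 2 excess pairs × P = +46050 cm⁻¹; total 12450 cm⁻¹.
E(LS) − E(HS) = 12450 − (-5600) = 18050 cm⁻¹.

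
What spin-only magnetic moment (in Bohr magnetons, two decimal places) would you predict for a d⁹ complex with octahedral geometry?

Configuration: t2g^6 e_g^3 → 1 unpaired electron.
μ(spin-only) = √[1(1+2)] = √3 ≈ 1.73 Bohr magnetons.

1.73 Bohr magnetons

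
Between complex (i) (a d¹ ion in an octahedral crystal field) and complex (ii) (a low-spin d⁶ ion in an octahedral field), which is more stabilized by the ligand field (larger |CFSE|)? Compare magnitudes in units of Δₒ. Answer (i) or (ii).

(ii)

(i): t₂g¹ eg⁰, CFSE = -0.4Δₒ.
(ii): t2g^6 e_g^0, CFSE = -2.4Δₒ.
So (ii) has the larger |CFSE|.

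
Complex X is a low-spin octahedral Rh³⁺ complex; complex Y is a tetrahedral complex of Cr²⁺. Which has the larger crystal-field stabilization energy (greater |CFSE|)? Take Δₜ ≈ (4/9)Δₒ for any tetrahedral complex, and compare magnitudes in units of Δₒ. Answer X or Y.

X

X: Group 9 minus oxidation state +3 gives a d⁶ configuration for Rh³⁺; t2g^6 e_g^0, CFSE = -2.4Δₒ.
Y: Cr is in group 6, so Cr²⁺ is d⁴ (6 − 2 = 4); Tetrahedral fields are weak (Δₜ ≈ 4/9 Δₒ), so electrons fill high-spin; e² t₂², CFSE = -0.4Δₜ ≈ -0.18Δₒ.
So X has the larger |CFSE|.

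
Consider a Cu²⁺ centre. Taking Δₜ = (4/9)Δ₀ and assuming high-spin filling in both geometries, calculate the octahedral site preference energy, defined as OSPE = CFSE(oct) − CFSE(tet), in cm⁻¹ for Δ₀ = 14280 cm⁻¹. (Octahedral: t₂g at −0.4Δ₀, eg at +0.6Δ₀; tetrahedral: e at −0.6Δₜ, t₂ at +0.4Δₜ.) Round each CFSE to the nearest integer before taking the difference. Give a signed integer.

Cu²⁺: group 11, so d-count = 11 − 2 = 9.
Octahedral high-spin t2g^6 e_g^3: CFSE = -0.6 × 14280 = -8568 cm⁻¹.
In a tetrahedral site the filling is e^4 t2^5: CFSE(tet) = -0.4Δₜ = -0.4 × (4/9)(14280) = -2539 cm⁻¹.
OSPE = -8568 − (-2539) = -6029 cm⁻¹.

-6029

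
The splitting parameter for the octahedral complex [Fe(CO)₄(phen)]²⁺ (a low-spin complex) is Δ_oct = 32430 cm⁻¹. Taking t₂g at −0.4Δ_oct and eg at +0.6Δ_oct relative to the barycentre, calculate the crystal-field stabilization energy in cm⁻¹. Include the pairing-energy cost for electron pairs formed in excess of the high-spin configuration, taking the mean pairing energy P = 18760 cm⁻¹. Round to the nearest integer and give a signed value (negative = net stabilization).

Ligand charges: 4×(+0) from CO and 1×(+0) from phen sum to +0; with overall charge +2, Fe is +2.
Fe²⁺: group 8, so d-count = 8 − 2 = 6.
Configuration: t₂g⁶ eg⁰.
CFSE(orbital) = 6×(-0.4Δ_oct) + 0×(0.6Δ_oct) = -2.4Δ_oct; with Δ_oct = 32430 cm⁻¹ that is -77832 cm⁻¹.
Relative to high-spin t₂g⁴ eg² (1 paired), the low-spin configuration has 2 additional pairs, contributing +2 × 18760 = +37520 cm⁻¹.
Net CFSE = -77832 + 37520 = -40312 cm⁻¹.

-40312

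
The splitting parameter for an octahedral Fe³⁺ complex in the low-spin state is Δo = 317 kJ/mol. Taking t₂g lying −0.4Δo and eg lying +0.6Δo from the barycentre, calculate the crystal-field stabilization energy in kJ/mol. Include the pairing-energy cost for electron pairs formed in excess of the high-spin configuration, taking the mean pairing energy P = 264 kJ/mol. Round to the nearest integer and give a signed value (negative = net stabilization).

Fe sits in group 8; removing 3 electrons leaves Fe³⁺ with 8 − 3 = 5 d electrons.
Electron filling gives t₂g⁵ eg⁰.
Orbital CFSE = 5(-0.4) + 0(0.6) = -2.0Δo = -2.0 × 317 = -634 kJ/mol.
Relative to high-spin t₂g³ eg² (0 paired), the low-spin configuration has 2 additional pairs, contributing +2 × 264 = +528 kJ/mol.
Net CFSE = -634 + 528 = -106 kJ/mol.

-106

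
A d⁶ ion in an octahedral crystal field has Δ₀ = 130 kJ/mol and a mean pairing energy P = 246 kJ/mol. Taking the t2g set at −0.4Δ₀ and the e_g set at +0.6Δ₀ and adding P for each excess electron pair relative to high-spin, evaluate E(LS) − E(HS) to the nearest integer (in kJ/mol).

In the high-spin limit (t2g^4 e_g^2) the orbital term is -0.4Δ₀ = -52 kJ/mol, with no excess pairing.
For low-spin the configuration is t2g^6 e_g^0: orbital energy -2.4 × 130 = -312 kJ/mol, and 2 additional pairs relative to high-spin add 492 kJ/mol, giving 180 kJ/mol.
The difference is 180 − (-52) = 232 kJ/mol, so high-spin lies lower.

232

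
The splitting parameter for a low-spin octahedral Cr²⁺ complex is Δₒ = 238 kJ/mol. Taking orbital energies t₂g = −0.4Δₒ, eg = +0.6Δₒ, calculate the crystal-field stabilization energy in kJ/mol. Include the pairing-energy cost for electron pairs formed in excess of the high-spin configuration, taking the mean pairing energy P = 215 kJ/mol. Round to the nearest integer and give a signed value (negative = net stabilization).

Group 6 minus oxidation state +2 gives a d⁴ configuration for Cr²⁺.
The d⁴ electrons fill as t₂g⁴ eg⁰.
The orbital stabilization is -1.6Δₒ = -1.6 × 238 = -381 kJ/mol.
High-spin d⁴ would be t₂g³ eg¹ with 0 pairs; low-spin has 1, so 1 excess pair costs +1P = +215 kJ/mol.
Net CFSE = -381 + 215 = -166 kJ/mol.

-166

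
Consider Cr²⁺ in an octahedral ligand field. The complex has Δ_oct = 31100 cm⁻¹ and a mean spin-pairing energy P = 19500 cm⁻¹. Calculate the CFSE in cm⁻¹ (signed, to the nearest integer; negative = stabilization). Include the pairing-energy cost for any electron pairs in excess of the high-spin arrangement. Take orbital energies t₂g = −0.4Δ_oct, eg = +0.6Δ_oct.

Cr²⁺: group 6, so d-count = 6 − 2 = 4.
Here Δ_oct > P (31100 > 19500), so the low-spin state is favoured.
Configuration: t₂g⁴ eg⁰.
Orbital CFSE = -1.6Δ_oct = -1.6 × 31100 = -49760 cm⁻¹.
Excess pairs vs high-spin: 1 − 0 = 1; pairing cost = +19500 cm⁻¹.
Net CFSE = -49760 + 19500 = -30260 cm⁻¹.

-30260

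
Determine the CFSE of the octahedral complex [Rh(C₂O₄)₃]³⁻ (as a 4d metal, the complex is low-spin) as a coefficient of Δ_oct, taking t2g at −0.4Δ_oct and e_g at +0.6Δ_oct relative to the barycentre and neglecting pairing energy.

-2.4 Δ_oct

Each C₂O₄²⁻ contributes -2; 3 × (-2) = -6. With overall charge -3, Rh is in the +3 oxidation state.
Rh³⁺: group 9, so d-count = 9 − 3 = 6.
Configuration: t2g^6 e_g^0.
CFSE = 6(-0.4Δ_oct) + 0(0.6Δ_oct) = -2.4Δ_oct + 0.0Δ_oct = -2.4Δ_oct.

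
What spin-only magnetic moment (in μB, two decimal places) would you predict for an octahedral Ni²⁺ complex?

2.83 μB

Group 10 minus oxidation state +2 gives a d⁸ configuration for Ni²⁺.
Configuration: t₂g⁶ eg² → 2 unpaired electrons.
μ(spin-only) = √[2(2+2)] = √8 ≈ 2.83 μB.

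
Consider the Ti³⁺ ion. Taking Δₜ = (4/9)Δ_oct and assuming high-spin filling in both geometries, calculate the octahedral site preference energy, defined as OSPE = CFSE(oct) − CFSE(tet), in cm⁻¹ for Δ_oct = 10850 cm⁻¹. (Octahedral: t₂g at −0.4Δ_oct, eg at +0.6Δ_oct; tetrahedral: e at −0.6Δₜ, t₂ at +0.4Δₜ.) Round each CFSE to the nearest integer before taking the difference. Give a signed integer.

Ti is in group 4, so Ti³⁺ is d¹ (4 − 3 = 1).
Octahedral high-spin t₂g¹ eg⁰: CFSE = -0.4 × 10850 = -4340 cm⁻¹.
Tetrahedral: e¹ t₂⁰, CFSE = 1(−0.6) + 0(+0.4) = -0.6Δₜ = -0.6 × (4/9) × 10850 = -2893 cm⁻¹.
OSPE = -4340 − (-2893) = -1447 cm⁻¹.

-1447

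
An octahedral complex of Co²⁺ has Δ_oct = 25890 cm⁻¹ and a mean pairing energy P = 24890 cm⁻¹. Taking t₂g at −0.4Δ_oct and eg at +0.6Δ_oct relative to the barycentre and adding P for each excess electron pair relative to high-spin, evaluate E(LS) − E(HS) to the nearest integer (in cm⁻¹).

-1000

Group 9 minus oxidation state +2 gives a d⁷ configuration for Co²⁺.
High-spin: t₂g⁵ eg², CFSE = -0.8Δ_oct = -20712 cm⁻¹.
Low-spin: t₂g⁶ eg¹, orbital CFSE = -1.8Δ_oct = -46602 cm⁻¹; plus 1 excess pair × P = +24890 cm⁻¹; total -21712 cm⁻¹.
The difference is -21712 − (-20712) = -1000 cm⁻¹, so low-spin lies lower.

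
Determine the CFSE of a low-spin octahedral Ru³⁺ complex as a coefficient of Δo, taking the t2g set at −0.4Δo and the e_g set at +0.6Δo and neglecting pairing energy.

Ru sits in group 8; removing 3 electrons leaves Ru³⁺ with 8 − 3 = 5 d electrons.
Configuration: t2g^5 e_g^0.
CFSE = 5(-0.4Δo) + 0(0.6Δo) = -2.0Δo + 0.0Δo = -2.0Δo.

-2.0 Δo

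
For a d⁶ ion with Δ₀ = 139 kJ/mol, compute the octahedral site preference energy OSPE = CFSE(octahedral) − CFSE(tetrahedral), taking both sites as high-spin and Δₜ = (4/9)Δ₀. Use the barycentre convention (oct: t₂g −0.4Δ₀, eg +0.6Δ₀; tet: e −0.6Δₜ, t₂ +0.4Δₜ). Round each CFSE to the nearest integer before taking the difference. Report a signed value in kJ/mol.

-19

Octahedral (high-spin): t₂g⁴ eg², CFSE = 4(−0.4) + 2(+0.6) = -0.4Δ₀ = -0.4 × 139 = -56 kJ/mol.
In a tetrahedral site the filling is e³ t₂³: CFSE(tet) = -0.6Δₜ = -0.6 × (4/9)(139) = -37 kJ/mol.
Subtracting, OSPE = -56 − (-37) = -19 kJ/mol.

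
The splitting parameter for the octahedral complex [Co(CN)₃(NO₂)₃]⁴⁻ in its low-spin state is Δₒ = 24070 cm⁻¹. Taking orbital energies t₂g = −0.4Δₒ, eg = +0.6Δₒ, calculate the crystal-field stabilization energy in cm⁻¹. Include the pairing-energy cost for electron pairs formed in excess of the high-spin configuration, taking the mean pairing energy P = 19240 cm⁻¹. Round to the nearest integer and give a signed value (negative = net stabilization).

Ligand charges: 3×(-1) from CN⁻ and 3×(-1) from NO₂⁻ sum to -6; with overall charge -4, Co is +2.
Co is in group 9, so Co²⁺ is d⁷ (9 − 2 = 7).
The d⁷ electrons fill as t₂g⁶ eg¹.
CFSE(orbital) = 6×(-0.4Δₒ) + 1×(0.6Δₒ) = -1.8Δₒ; with Δₒ = 24070 cm⁻¹ that is -43326 cm⁻¹.
Pairing penalty: 3 pairs vs 2 in the high-spin reference → 1 extra × P = 19240 cm⁻¹.
Overall CFSE = -43326 + 19240 = -24086 cm⁻¹.

-24086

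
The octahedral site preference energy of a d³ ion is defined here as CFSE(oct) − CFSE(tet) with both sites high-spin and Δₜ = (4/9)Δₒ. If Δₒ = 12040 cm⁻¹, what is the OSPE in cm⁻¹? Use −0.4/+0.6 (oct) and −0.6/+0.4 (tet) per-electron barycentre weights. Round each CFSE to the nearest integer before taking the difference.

-10167

In an octahedral site d³ (HS) is t₂g³ eg⁰, giving CFSE(oct) = -1.2Δₒ = -14448 cm⁻¹.
Tetrahedral e² t₂¹ gives -0.8Δₜ = -0.8 × (4/9) × 12040 = -4281 cm⁻¹.
OSPE = CFSE(oct) − CFSE(tet) = -14448 − (-4281) = -10167 cm⁻¹.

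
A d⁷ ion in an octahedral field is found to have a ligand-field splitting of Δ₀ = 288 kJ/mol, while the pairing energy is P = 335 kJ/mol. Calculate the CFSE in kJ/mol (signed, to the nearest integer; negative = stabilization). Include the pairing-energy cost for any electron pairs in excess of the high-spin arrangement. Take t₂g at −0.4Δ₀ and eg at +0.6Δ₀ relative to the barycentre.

-230

Since Δ₀ = 288 kJ/mol < P = 335 kJ/mol, the complex adopts the high-spin configuration.
Configuration: t₂g⁵ eg².
Orbital CFSE = -0.8Δ₀ = -0.8 × 288 = -230 kJ/mol.
High-spin has no excess pairs, so no pairing correction applies.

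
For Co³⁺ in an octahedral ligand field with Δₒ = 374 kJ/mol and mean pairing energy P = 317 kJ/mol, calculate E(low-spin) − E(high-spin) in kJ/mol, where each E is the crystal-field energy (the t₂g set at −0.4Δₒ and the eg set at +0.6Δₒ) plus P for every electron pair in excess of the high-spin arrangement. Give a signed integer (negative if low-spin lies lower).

-114

Co³⁺: group 9, so d-count = 9 − 3 = 6.
High-spin: t₂g⁴ eg², CFSE = -0.4Δₒ = -150 kJ/mol.
Low-spin t₂g⁶ eg⁰ gives -2.4Δₒ = -898 kJ/mol, but forming 2 extra pairs costs 2P = 634 kJ/mol, so E(LS) = -898 + 634 = -264 kJ/mol.
E(LS) − E(HS) = -264 − (-150) = -114 kJ/mol.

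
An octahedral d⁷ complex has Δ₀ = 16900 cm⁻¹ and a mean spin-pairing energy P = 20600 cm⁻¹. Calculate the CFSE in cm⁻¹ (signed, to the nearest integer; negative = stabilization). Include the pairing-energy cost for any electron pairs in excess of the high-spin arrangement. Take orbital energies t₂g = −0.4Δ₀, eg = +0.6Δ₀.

Here Δ₀ < P (16900 < 20600), so the high-spin state is favoured.
Filling d⁷ accordingly: t₂g⁵ eg².
Orbital CFSE = -0.8Δ₀ = -0.8 × 16900 = -13520 cm⁻¹.
High-spin has no excess pairs, so no pairing correction applies.

-13520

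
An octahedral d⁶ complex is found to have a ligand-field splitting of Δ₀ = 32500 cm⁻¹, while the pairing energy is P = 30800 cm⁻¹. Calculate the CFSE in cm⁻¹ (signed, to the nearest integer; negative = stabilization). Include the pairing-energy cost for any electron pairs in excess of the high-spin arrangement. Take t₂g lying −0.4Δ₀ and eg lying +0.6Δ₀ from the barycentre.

-16400

With Δ₀ > P the complex is low-spin.
That gives t₂g⁶ eg⁰.
Orbital CFSE = -2.4Δ₀ = -2.4 × 32500 = -78000 cm⁻¹.
Excess pairs vs high-spin: 3 − 1 = 2; pairing cost = +61600 cm⁻¹.
Net CFSE = -78000 + 61600 = -16400 cm⁻¹.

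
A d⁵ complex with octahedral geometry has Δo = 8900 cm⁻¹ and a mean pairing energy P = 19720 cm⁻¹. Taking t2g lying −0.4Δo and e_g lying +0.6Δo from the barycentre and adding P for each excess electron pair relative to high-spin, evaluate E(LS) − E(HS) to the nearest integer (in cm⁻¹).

21640

In the high-spin limit (t2g^3 e_g^2) the orbital term is 0.0Δo = 0 cm⁻¹, with no excess pairing.
For low-spin the configuration is t2g^5 e_g^0: orbital energy -2.0 × 8900 = -17800 cm⁻¹, and 2 additional pairs relative to high-spin add 39440 cm⁻¹, giving 21640 cm⁻¹.
The difference is 21640 − (0) = 21640 cm⁻¹, so high-spin lies lower.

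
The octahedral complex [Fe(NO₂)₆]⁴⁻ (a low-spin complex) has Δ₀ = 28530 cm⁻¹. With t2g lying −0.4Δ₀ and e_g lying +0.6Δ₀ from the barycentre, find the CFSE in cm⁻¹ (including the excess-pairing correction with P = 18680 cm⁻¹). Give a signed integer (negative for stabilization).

Each NO₂⁻ contributes -1; 6 × (-1) = -6. With overall charge -4, Fe is in the +2 oxidation state.
Fe²⁺: group 8, so d-count = 8 − 2 = 6.
The d⁶ electrons fill as t2g^6 e_g^0.
Orbital CFSE = 6(-0.4) + 0(0.6) = -2.4Δ₀ = -2.4 × 28530 = -68472 cm⁻¹.
Pairing penalty: 3 pairs vs 1 in the high-spin reference → 2 extra × P = 37360 cm⁻¹.
Overall CFSE = -68472 + 37360 = -31112 cm⁻¹.

-31112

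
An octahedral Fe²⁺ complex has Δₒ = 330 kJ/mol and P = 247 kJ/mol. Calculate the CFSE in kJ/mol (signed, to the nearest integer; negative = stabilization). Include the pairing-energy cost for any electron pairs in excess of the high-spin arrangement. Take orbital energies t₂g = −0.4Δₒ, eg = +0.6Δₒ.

-298

Fe²⁺: group 8, so d-count = 8 − 2 = 6.
With Δₒ > P the complex is low-spin.
That gives t₂g⁶ eg⁰.
Orbital CFSE = -2.4Δₒ = -2.4 × 330 = -792 kJ/mol.
Excess pairs vs high-spin: 3 − 1 = 2; pairing cost = +494 kJ/mol.
Net CFSE = -792 + 494 = -298 kJ/mol.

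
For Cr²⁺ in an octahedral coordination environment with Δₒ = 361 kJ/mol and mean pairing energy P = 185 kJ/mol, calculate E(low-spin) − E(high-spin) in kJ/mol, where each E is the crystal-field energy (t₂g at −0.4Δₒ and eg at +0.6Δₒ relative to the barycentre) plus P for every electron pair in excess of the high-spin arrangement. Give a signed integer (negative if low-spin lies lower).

-176

Cr is in group 6, so Cr²⁺ is d⁴ (6 − 2 = 4).
High-spin d⁴ fills as t₂g³ eg¹ with CFSE 3(−0.4) + 1(+0.6) = -0.6Δₒ = -217 kJ/mol.
Low-spin t₂g⁴ eg⁰ gives -1.6Δₒ = -578 kJ/mol, but forming 1 extra pair costs 1P = 185 kJ/mol, so E(LS) = -578 + 185 = -393 kJ/mol.
The difference is -393 − (-217) = -176 kJ/mol, so low-spin lies lower.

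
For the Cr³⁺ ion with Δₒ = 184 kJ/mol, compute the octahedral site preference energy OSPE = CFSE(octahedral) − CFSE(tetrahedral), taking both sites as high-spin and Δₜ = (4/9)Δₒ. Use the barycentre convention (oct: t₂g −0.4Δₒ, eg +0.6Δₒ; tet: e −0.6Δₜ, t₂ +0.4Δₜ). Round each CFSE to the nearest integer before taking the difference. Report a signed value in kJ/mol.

Cr sits in group 6; removing 3 electrons leaves Cr³⁺ with 6 − 3 = 3 d electrons.
Octahedral high-spin t₂g³ eg⁰: CFSE = -1.2 × 184 = -221 kJ/mol.
Tetrahedral: e² t₂¹, CFSE = 2(−0.6) + 1(+0.4) = -0.8Δₜ = -0.8 × (4/9) × 184 = -65 kJ/mol.
Subtracting, OSPE = -221 − (-65) = -156 kJ/mol.

-156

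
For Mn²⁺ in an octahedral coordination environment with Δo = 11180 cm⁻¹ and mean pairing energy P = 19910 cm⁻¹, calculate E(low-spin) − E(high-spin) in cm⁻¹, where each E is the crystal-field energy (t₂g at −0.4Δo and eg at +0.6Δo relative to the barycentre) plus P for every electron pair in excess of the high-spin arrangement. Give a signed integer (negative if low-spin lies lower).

17460

Mn is in group 7, so Mn²⁺ is d⁵ (7 − 2 = 5).
High-spin: t₂g³ eg², CFSE = 0.0Δo = 0 cm⁻¹.
Low-spin: t₂g⁵ eg⁰, orbital CFSE = -2.0Δo = -22360 cm⁻¹; plus 2 excess pairs × P = +39820 cm⁻¹; total 17460 cm⁻¹.
Thus E(LS) − E(HS) = 17460 cm⁻¹.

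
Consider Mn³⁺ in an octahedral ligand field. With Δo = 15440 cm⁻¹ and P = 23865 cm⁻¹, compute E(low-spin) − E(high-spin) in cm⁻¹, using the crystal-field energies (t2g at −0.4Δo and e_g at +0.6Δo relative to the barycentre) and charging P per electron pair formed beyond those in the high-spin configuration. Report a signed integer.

8425

Mn³⁺: group 7, so d-count = 7 − 3 = 4.
High-spin: t2g^3 e_g^1, CFSE = -0.6Δo = -9264 cm⁻¹.
For low-spin the configuration is t2g^4 e_g^0: orbital energy -1.6 × 15440 = -24704 cm⁻¹, and 1 additional pair relative to high-spin adds 23865 cm⁻¹, giving -839 cm⁻¹.
The difference is -839 − (-9264) = 8425 cm⁻¹, so high-spin lies lower.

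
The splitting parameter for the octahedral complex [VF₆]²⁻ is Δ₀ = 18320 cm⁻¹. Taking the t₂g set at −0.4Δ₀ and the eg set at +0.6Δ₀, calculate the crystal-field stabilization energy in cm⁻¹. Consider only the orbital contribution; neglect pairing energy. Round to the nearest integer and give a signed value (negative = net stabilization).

-7328

Each F⁻ contributes -1; 6 × (-1) = -6. With overall charge -2, V is in the +4 oxidation state.
V sits in group 5; removing 4 electrons leaves V⁴⁺ with 5 − 4 = 1 d electrons.
Configuration: t₂g¹ eg⁰.
Orbital CFSE = 1(-0.4) + 0(0.6) = -0.4Δ₀ = -0.4 × 18320 = -7328 cm⁻¹.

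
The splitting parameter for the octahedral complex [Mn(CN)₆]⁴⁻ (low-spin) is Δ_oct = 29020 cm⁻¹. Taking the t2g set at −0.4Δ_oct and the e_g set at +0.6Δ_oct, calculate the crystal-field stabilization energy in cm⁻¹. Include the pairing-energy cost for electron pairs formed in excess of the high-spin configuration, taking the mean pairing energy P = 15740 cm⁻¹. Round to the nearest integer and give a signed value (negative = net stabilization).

Each CN⁻ contributes -1; 6 × (-1) = -6. With overall charge -4, Mn is in the +2 oxidation state.
Mn sits in group 7; removing 2 electrons leaves Mn²⁺ with 7 − 2 = 5 d electrons.
The d⁵ electrons fill as t2g^5 e_g^0.
CFSE(orbital) = 5×(-0.4Δ_oct) + 0×(0.6Δ_oct) = -2.0Δ_oct; with Δ_oct = 29020 cm⁻¹ that is -58040 cm⁻¹.
Pairing penalty: 2 pairs vs 0 in the high-spin reference → 2 extra × P = 31480 cm⁻¹.
Net CFSE = -58040 + 31480 = -26560 cm⁻¹.

-26560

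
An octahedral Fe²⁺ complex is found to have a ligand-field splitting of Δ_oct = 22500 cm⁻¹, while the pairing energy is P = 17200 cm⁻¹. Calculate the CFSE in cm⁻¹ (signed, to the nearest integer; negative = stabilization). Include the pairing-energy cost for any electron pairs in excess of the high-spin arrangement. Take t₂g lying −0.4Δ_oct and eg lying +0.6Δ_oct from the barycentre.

Fe is in group 8, so Fe²⁺ is d⁶ (8 − 2 = 6).
Here Δ_oct > P (22500 > 17200), so the low-spin state is favoured.
Configuration: t₂g⁶ eg⁰.
Orbital CFSE = -2.4Δ_oct = -2.4 × 22500 = -54000 cm⁻¹.
Excess pairs vs high-spin: 3 − 1 = 2; pairing cost = +34400 cm⁻¹.
Net CFSE = -54000 + 34400 = -19600 cm⁻¹.

-19600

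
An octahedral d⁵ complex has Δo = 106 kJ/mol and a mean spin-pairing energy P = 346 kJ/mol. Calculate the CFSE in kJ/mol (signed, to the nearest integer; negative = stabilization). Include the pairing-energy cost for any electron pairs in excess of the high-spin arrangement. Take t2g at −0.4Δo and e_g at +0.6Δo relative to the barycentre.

0

Since Δo = 106 kJ/mol < P = 346 kJ/mol, the complex adopts the high-spin configuration.
Configuration: t2g^3 e_g^2.
Orbital CFSE = 0.0Δo = 0.0 × 106 = 0 kJ/mol.
High-spin has no excess pairs, so no pairing correction applies.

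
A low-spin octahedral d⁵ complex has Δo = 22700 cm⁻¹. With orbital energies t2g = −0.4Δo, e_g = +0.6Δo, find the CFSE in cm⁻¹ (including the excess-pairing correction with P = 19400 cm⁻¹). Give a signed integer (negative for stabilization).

The d⁵ electrons fill as t2g^5 e_g^0.
CFSE(orbital) = 5×(-0.4Δo) + 0×(0.6Δo) = -2.0Δo; with Δo = 22700 cm⁻¹ that is -45400 cm⁻¹.
Relative to high-spin t2g^3 e_g^2 (0 paired), the low-spin configuration has 2 additional pairs, contributing +2 × 19400 = +38800 cm⁻¹.
Combining: -45400 + 38800 = -6600 cm⁻¹.

-6600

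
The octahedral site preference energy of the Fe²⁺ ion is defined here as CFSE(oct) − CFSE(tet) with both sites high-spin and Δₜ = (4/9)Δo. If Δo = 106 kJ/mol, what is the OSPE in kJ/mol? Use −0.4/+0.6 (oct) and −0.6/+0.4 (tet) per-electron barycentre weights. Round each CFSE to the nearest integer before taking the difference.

Fe is in group 8, so Fe²⁺ is d⁶ (8 − 2 = 6).
Octahedral (high-spin): t2g^4 e_g^2, CFSE = 4(−0.4) + 2(+0.6) = -0.4Δo = -0.4 × 106 = -42 kJ/mol.
Tetrahedral: e^3 t2^3, CFSE = 3(−0.6) + 3(+0.4) = -0.6Δₜ = -0.6 × (4/9) × 106 = -28 kJ/mol.
OSPE = CFSE(oct) − CFSE(tet) = -42 − (-28) = -14 kJ/mol.

-14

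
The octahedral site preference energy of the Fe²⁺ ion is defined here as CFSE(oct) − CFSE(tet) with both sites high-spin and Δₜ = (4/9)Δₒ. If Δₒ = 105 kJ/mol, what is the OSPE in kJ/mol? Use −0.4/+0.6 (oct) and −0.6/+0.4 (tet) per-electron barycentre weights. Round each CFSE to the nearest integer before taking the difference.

-14

Fe sits in group 8; removing 2 electrons leaves Fe²⁺ with 8 − 2 = 6 d electrons.
In an octahedral site d⁶ (HS) is t₂g⁴ eg², giving CFSE(oct) = -0.4Δₒ = -42 kJ/mol.
In a tetrahedral site the filling is e³ t₂³: CFSE(tet) = -0.6Δₜ = -0.6 × (4/9)(105) = -28 kJ/mol.
OSPE = CFSE(oct) − CFSE(tet) = -42 − (-28) = -14 kJ/mol.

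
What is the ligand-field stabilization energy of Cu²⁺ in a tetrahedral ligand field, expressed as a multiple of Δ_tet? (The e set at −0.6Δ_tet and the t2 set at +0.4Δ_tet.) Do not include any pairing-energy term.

Cu is in group 11, so Cu²⁺ is d⁹ (11 − 2 = 9).
With tetrahedral geometry the complex is necessarily high-spin.
Configuration: e^4 t2^5.
CFSE = 4(-0.6Δ_tet) + 5(0.4Δ_tet) = -2.4Δ_tet + 2.0Δ_tet = -0.4Δ_tet.

-0.4 Δ_tet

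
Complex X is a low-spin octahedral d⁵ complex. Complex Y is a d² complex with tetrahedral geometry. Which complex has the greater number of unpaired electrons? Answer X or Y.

X: t2g^5 e_g^0 → 1 unpaired.
Y: With tetrahedral geometry the complex is necessarily high-spin; e² t₂⁰ → 2 unpaired.
So Y has more unpaired electrons.

Y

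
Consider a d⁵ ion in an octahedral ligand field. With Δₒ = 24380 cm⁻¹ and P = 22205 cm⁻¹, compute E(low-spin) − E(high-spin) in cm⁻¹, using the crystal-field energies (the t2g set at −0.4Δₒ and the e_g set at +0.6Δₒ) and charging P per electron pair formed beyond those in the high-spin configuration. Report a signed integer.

High-spin: t2g^3 e_g^2, CFSE = 0.0Δₒ = 0 cm⁻¹.
For low-spin the configuration is t2g^5 e_g^0: orbital energy -2.0 × 24380 = -48760 cm⁻¹, and 2 additional pairs relative to high-spin add 44410 cm⁻¹, giving -4350 cm⁻¹.
The difference is -4350 − (0) = -4350 cm⁻¹, so low-spin lies lower.

-4350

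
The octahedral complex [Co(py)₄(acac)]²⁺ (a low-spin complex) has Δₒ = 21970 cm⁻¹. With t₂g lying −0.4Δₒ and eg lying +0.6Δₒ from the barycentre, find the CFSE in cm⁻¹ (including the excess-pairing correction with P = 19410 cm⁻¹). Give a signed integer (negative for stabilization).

Ligand charges: 4×(+0) from py and 1×(-1) from acac⁻ sum to -1; with overall charge +2, Co is +3.
Co is in group 9, so Co³⁺ is d⁶ (9 − 3 = 6).
The d⁶ electrons fill as t₂g⁶ eg⁰.
CFSE(orbital) = 6×(-0.4Δₒ) + 0×(0.6Δₒ) = -2.4Δₒ; with Δₒ = 21970 cm⁻¹ that is -52728 cm⁻¹.
High-spin d⁶ would be t₂g⁴ eg² with 1 pair; low-spin has 3, so 2 excess pairs cost +2P = +38820 cm⁻¹.
Net CFSE = -52728 + 38820 = -13908 cm⁻¹.

-13908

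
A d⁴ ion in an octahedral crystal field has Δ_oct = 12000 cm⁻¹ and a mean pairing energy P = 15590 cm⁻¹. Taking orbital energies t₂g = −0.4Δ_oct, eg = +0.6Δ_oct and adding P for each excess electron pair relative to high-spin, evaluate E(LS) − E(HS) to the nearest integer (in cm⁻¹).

3590

High-spin d⁴ fills as t₂g³ eg¹ with CFSE 3(−0.4) + 1(+0.6) = -0.6Δ_oct = -7200 cm⁻¹.
Low-spin t₂g⁴ eg⁰ gives -1.6Δ_oct = -19200 cm⁻¹, but forming 1 extra pair costs 1P = 15590 cm⁻¹, so E(LS) = -19200 + 15590 = -3610 cm⁻¹.
The difference is -3610 − (-7200) = 3590 cm⁻¹, so high-spin lies lower.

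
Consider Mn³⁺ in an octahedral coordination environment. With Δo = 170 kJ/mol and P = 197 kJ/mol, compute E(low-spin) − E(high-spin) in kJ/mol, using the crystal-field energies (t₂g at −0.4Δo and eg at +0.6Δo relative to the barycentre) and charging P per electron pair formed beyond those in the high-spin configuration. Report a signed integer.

27

Mn³⁺: group 7, so d-count = 7 − 3 = 4.
In the high-spin limit (t₂g³ eg¹) the orbital term is -0.6Δo = -102 kJ/mol, with no excess pairing.
For low-spin the configuration is t₂g⁴ eg⁰: orbital energy -1.6 × 170 = -272 kJ/mol, and 1 additional pair relative to high-spin adds 197 kJ/mol, giving -75 kJ/mol.
E(LS) − E(HS) = -75 − (-102) = 27 kJ/mol.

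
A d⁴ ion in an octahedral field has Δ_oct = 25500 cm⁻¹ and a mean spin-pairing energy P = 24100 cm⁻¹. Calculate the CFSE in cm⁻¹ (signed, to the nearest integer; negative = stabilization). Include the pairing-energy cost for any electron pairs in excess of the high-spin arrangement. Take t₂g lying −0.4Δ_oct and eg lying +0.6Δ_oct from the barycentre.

-16700

Here Δ_oct > P (25500 > 24100), so the low-spin state is favoured.
That gives t₂g⁴ eg⁰.
Orbital CFSE = -1.6Δ_oct = -1.6 × 25500 = -40800 cm⁻¹.
Excess pairs vs high-spin: 1 − 0 = 1; pairing cost = +24100 cm⁻¹.
Net CFSE = -40800 + 24100 = -16700 cm⁻¹.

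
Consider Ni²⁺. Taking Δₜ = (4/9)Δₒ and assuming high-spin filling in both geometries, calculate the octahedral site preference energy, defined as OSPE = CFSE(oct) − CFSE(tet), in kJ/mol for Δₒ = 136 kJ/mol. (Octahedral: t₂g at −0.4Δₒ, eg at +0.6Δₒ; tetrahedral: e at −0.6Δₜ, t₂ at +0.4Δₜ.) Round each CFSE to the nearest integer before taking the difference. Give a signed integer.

Ni sits in group 10; removing 2 electrons leaves Ni²⁺ with 10 − 2 = 8 d electrons.
Octahedral high-spin t2g^6 e_g^2: CFSE = -1.2 × 136 = -163 kJ/mol.
In a tetrahedral site the filling is e^4 t2^4: CFSE(tet) = -0.8Δₜ = -0.8 × (4/9)(136) = -48 kJ/mol.
OSPE = -163 − (-48) = -115 kJ/mol.

-115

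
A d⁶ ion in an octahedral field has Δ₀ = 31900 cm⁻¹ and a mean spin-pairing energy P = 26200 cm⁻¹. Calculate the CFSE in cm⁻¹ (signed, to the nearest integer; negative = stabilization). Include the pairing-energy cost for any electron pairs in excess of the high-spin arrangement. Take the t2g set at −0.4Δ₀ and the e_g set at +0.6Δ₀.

Since Δ₀ = 31900 cm⁻¹ > P = 26200 cm⁻¹, the complex adopts the low-spin configuration.
Filling d⁶ accordingly: t2g^6 e_g^0.
Orbital CFSE = -2.4Δ₀ = -2.4 × 31900 = -76560 cm⁻¹.
Excess pairs vs high-spin: 3 − 1 = 2; pairing cost = +52400 cm⁻¹.
Net CFSE = -76560 + 52400 = -24160 cm⁻¹.

-24160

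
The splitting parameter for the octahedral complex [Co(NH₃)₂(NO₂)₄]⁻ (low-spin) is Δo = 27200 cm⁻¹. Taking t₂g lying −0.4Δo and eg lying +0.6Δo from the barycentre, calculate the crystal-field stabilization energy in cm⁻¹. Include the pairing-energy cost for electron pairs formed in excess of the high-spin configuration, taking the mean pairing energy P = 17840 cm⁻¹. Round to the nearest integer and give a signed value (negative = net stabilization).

Ligand charges: 2×(+0) from NH₃ and 4×(-1) from NO₂⁻ sum to -4; with overall charge -1, Co is +3.
Co sits in group 9; removing 3 electrons leaves Co³⁺ with 9 − 3 = 6 d electrons.
Configuration: t₂g⁶ eg⁰.
CFSE(orbital) = 6×(-0.4Δo) + 0×(0.6Δo) = -2.4Δo; with Δo = 27200 cm⁻¹ that is -65280 cm⁻¹.
Pairing penalty: 3 pairs vs 1 in the high-spin reference → 2 extra × P = 35680 cm⁻¹.
Overall CFSE = -65280 + 35680 = -29600 cm⁻¹.

-29600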